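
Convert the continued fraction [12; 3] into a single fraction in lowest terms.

37/3

Compute successive convergents:
a_0 = 12: 12/1
a_1 = 3: 37/3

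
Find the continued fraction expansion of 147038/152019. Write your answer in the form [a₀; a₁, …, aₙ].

147038 ÷ 152019 → quotient 0, remainder 147038
152019 ÷ 147038 → quotient 1, remainder 4981
147038 ÷ 4981 → quotient 29, remainder 2589
4981 ÷ 2589 → quotient 1, remainder 2392
2589 ÷ 2392 → quotient 1, remainder 197
2392 ÷ 197 → quotient 12, remainder 28
197 ÷ 28 → quotient 7, remainder 1
28 ÷ 1 → quotient 28, remainder 0

[0; 1, 29, 1, 1, 12, 7, 28]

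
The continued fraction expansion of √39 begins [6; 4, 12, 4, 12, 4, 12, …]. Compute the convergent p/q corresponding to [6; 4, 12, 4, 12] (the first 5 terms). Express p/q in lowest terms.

Start with 12.
4 + 1/(12/1) = 4 + 1/12 = 49/12
12 + 1/(49/12) = 12 + 12/49 = 600/49
4 + 1/(600/49) = 4 + 49/600 = 2449/600
6 + 1/(2449/600) = 6 + 600/2449 = 15294/2449

15294/2449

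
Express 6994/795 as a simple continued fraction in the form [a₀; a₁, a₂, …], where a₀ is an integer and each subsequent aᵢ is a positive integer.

6994 ÷ 795 → quotient 8, remainder 634
795 ÷ 634 → quotient 1, remainder 161
634 ÷ 161 → quotient 3, remainder 151
161 ÷ 151 → quotient 1, remainder 10
151 ÷ 10 → quotient 15, remainder 1
10 ÷ 1 → quotient 10, remainder 0

[8; 1, 3, 1, 15, 10]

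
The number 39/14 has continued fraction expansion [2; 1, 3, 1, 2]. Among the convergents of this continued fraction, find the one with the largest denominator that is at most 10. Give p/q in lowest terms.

List convergents until the denominator exceeds the bound:
a_0 = 2: 2/1  (≤ bound)
a_1 = 1: 3/1  (≤ bound)
a_2 = 3: 11/4  (≤ bound)
a_3 = 1: 14/5  (≤ bound)
a_4 = 2: 39/14  (> 10, stop)

14/5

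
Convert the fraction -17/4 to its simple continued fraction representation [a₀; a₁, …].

[-5; 1, 3]

-17 ÷ 4 → quotient -5, remainder 3
4 ÷ 3 → quotient 1, remainder 1
3 ÷ 1 → quotient 3, remainder 0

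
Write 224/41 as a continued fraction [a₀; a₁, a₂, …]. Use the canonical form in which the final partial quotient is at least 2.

[5; 2, 6, 3]

Run the Euclidean algorithm, recording each quotient:
224 ÷ 41 → quotient 5, remainder 19
41 ÷ 19 → quotient 2, remainder 3
19 ÷ 3 → quotient 6, remainder 1
3 ÷ 1 → quotient 3, remainder 0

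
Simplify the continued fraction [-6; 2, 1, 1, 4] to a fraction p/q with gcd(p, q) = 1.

a_0 = -6: -6/1
a_1 = 2: -11/2
a_2 = 1: -17/3
a_3 = 1: -28/5
a_4 = 4: -129/23

-129/23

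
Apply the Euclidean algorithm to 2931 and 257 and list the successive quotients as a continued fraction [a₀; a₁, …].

2931 = 11·257 + 104, so a_0 = 11
257 = 2·104 + 49, so a_1 = 2
104 = 2·49 + 6, so a_2 = 2
49 = 8·6 + 1, so a_3 = 8
6 = 6·1 + 0, so a_4 = 6

[11; 2, 2, 8, 6]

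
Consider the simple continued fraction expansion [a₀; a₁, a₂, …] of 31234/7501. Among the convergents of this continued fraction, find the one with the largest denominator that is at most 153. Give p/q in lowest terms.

List convergents until the denominator exceeds the bound:
a_0 = 4: 4/1  (≤ bound)
a_1 = 6: 25/6  (≤ bound)
a_2 = 10: 254/61  (≤ bound)
a_3 = 6: 1549/372  (> 153, stop)

254/61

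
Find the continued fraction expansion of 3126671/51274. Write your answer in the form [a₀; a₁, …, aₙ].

[60; 1, 48, 6, 4, 13, 1, 2]

Apply division with remainder until the remainder is 0:
⌊3126671/51274⌋ = 60, remainder 50231
⌊51274/50231⌋ = 1, remainder 1043
⌊50231/1043⌋ = 48, remainder 167
⌊1043/167⌋ = 6, remainder 41
⌊167/41⌋ = 4, remainder 3
⌊41/3⌋ = 13, remainder 2
⌊3/2⌋ = 1, remainder 1
⌊2/1⌋ = 2, remainder 0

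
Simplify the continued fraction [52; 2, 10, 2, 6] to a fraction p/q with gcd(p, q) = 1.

14956/285

Collapse the nested fraction from the inside out:
Start with 6.
2 + 1/(6/1) = 2 + 1/6 = 13/6
10 + 1/(13/6) = 10 + 6/13 = 136/13
2 + 1/(136/13) = 2 + 13/136 = 285/136
52 + 1/(285/136) = 52 + 136/285 = 14956/285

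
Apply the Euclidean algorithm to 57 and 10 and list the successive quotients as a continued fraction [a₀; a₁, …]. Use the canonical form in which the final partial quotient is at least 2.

Repeatedly divide and take the remainder:
57 ÷ 10 → quotient 5, remainder 7
10 ÷ 7 → quotient 1, remainder 3
7 ÷ 3 → quotient 2, remainder 1
3 ÷ 1 → quotient 3, remainder 0

[5; 1, 2, 3]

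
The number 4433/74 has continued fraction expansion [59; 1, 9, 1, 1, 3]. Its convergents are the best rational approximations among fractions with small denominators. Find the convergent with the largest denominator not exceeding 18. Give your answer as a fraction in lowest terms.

a_0 = 59: 59/1  (≤ bound)
a_1 = 1: 60/1  (≤ bound)
a_2 = 9: 599/10  (≤ bound)
a_3 = 1: 659/11  (≤ bound)
a_4 = 1: 1258/21  (> 18, stop)

659/11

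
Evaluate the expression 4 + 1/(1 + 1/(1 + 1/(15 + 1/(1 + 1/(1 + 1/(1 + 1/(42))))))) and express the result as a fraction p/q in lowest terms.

a_0 = 4: 4/1
a_1 = 1: 5/1
a_2 = 1: 9/2
a_3 = 15: 140/31
a_4 = 1: 149/33
a_5 = 1: 289/64
a_6 = 1: 438/97
a_7 = 42: 18685/4138

18685/4138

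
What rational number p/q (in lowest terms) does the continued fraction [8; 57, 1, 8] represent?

Start with 8.
1 + 1/(8/1) = 1 + 1/8 = 9/8
57 + 1/(9/8) = 57 + 8/9 = 521/9
8 + 1/(521/9) = 8 + 9/521 = 4177/521

4177/521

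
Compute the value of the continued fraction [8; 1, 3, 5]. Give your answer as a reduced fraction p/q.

Collapse the nested fraction from the inside out:
Start with 5.
3 + 1/(5/1) = 3 + 1/5 = 16/5
1 + 1/(16/5) = 1 + 5/16 = 21/16
8 + 1/(21/16) = 8 + 16/21 = 184/21

184/21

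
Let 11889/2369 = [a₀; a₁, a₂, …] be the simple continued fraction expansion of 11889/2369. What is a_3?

5

11889 = 5·2369 + 44, so a_0 = 5
2369 = 53·44 + 37, so a_1 = 53
44 = 1·37 + 7, so a_2 = 1
37 = 5·7 + 2, so a_3 = 5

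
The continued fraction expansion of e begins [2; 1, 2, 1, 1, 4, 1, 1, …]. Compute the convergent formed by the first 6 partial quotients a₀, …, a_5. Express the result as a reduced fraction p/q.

Start with 4.
1 + 1/(4/1) = 1 + 1/4 = 5/4
1 + 1/(5/4) = 1 + 4/5 = 9/5
2 + 1/(9/5) = 2 + 5/9 = 23/9
1 + 1/(23/9) = 1 + 9/23 = 32/23
2 + 1/(32/23) = 2 + 23/32 = 87/32

87/32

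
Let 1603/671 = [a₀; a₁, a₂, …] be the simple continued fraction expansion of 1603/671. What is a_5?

1603 = 2·671 + 261, so a_0 = 2
671 = 2·261 + 149, so a_1 = 2
261 = 1·149 + 112, so a_2 = 1
149 = 1·112 + 37, so a_3 = 1
112 = 3·37 + 1, so a_4 = 3
37 = 37·1 + 0, so a_5 = 37

37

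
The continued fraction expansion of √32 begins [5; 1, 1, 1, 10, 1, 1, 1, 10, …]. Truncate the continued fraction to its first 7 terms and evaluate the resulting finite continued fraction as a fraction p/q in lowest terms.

Compute successive convergents:
a_0 = 5: 5/1
a_1 = 1: 6/1
a_2 = 1: 11/2
a_3 = 1: 17/3
a_4 = 10: 181/32
a_5 = 1: 198/35
a_6 = 1: 379/67

379/67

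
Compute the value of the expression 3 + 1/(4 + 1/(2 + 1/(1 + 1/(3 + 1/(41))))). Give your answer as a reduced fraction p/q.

Compute successive convergents:
a_0 = 3: 3/1
a_1 = 4: 13/4
a_2 = 2: 29/9
a_3 = 1: 42/13
a_4 = 3: 155/48
a_5 = 41: 6397/1981

6397/1981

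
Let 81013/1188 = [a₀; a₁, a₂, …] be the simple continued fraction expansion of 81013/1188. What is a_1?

Apply division with remainder until the remainder is 0:
⌊81013/1188⌋ = 68, remainder 229
⌊1188/229⌋ = 5, remainder 43

5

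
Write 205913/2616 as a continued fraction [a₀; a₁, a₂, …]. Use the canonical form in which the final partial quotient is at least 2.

[78; 1, 2, 2, 14, 1, 1, 12]

Repeatedly divide and take the remainder:
205913 ÷ 2616 → quotient 78, remainder 1865
2616 ÷ 1865 → quotient 1, remainder 751
1865 ÷ 751 → quotient 2, remainder 363
751 ÷ 363 → quotient 2, remainder 25
363 ÷ 25 → quotient 14, remainder 13
25 ÷ 13 → quotient 1, remainder 12
13 ÷ 12 → quotient 1, remainder 1
12 ÷ 1 → quotient 12, remainder 0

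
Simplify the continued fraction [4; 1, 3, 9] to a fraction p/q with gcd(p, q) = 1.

a_0 = 4: 4/1
a_1 = 1: 5/1
a_2 = 3: 19/4
a_3 = 9: 176/37

176/37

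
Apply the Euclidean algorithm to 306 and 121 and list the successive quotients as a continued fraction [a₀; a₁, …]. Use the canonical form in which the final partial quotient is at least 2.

Apply division with remainder until the remainder is 0:
⌊306/121⌋ = 2, remainder 64
⌊121/64⌋ = 1, remainder 57
⌊64/57⌋ = 1, remainder 7
⌊57/7⌋ = 8, remainder 1
⌊7/1⌋ = 7, remainder 0

[2; 1, 1, 8, 7]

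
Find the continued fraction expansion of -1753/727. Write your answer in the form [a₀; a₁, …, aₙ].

[-3; 1, 1, 2, 3, 6, 1, 5]

-1753 = -3·727 + 428, so a_0 = -3
727 = 1·428 + 299, so a_1 = 1
428 = 1·299 + 129, so a_2 = 1
299 = 2·129 + 41, so a_3 = 2
129 = 3·41 + 6, so a_4 = 3
41 = 6·6 + 5, so a_5 = 6
6 = 1·5 + 1, so a_6 = 1
5 = 5·1 + 0, so a_7 = 5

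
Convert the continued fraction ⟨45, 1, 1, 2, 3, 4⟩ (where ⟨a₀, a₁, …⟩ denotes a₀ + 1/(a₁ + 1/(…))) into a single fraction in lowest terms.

3328/73

Start with 4.
3 + 1/(4/1) = 3 + 1/4 = 13/4
2 + 1/(13/4) = 2 + 4/13 = 30/13
1 + 1/(30/13) = 1 + 13/30 = 43/30
1 + 1/(43/30) = 1 + 30/43 = 73/43
45 + 1/(73/43) = 45 + 43/73 = 3328/73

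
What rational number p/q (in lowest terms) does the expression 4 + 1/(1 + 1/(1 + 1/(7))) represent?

68/15

Build up convergents one term at a time:
a_0 = 4: 4/1
a_1 = 1: 5/1
a_2 = 1: 9/2
a_3 = 7: 68/15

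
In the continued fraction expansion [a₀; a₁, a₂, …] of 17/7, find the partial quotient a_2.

3

⌊17/7⌋ = 2, remainder 3
⌊7/3⌋ = 2, remainder 1
⌊3/1⌋ = 3, remainder 0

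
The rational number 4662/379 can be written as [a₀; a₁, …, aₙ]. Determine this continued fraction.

Repeatedly divide and take the remainder:
4662 = 12·379 + 114, so a_0 = 12
379 = 3·114 + 37, so a_1 = 3
114 = 3·37 + 3, so a_2 = 3
37 = 12·3 + 1, so a_3 = 12
3 = 3·1 + 0, so a_4 = 3

[12; 3, 3, 12, 3]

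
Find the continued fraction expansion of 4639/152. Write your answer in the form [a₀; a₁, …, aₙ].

Repeatedly divide and take the remainder:
4639 = 30·152 + 79, so a_0 = 30
152 = 1·79 + 73, so a_1 = 1
79 = 1·73 + 6, so a_2 = 1
73 = 12·6 + 1, so a_3 = 12
6 = 6·1 + 0, so a_4 = 6

[30; 1, 1, 12, 6]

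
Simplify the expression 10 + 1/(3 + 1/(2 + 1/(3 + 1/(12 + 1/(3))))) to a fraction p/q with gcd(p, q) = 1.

Use the convergent recurrence hₖ = aₖ·hₖ₋₁ + hₖ₋₂ (and likewise for the denominators kₖ):
a_0 = 10: 10/1
a_1 = 3: 31/3
a_2 = 2: 72/7
a_3 = 3: 247/24
a_4 = 12: 3036/295
a_5 = 3: 9355/909

9355/909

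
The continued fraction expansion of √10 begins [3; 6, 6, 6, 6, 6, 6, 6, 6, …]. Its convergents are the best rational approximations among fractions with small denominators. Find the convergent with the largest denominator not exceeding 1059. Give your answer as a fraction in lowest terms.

721/228

a_0 = 3: 3/1  (≤ bound)
a_1 = 6: 19/6  (≤ bound)
a_2 = 6: 117/37  (≤ bound)
a_3 = 6: 721/228  (≤ bound)
a_4 = 6: 4443/1405  (> 1059, stop)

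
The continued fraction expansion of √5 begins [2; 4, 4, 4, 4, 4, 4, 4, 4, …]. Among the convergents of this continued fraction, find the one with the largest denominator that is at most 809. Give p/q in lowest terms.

682/305

a_0 = 2: 2/1  (≤ bound)
a_1 = 4: 9/4  (≤ bound)
a_2 = 4: 38/17  (≤ bound)
a_3 = 4: 161/72  (≤ bound)
a_4 = 4: 682/305  (≤ bound)
a_5 = 4: 2889/1292  (> 809, stop)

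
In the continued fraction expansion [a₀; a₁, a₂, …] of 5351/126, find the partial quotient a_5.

⌊5351/126⌋ = 42, remainder 59
⌊126/59⌋ = 2, remainder 8
⌊59/8⌋ = 7, remainder 3
⌊8/3⌋ = 2, remainder 2
⌊3/2⌋ = 1, remainder 1
⌊2/1⌋ = 2, remainder 0

2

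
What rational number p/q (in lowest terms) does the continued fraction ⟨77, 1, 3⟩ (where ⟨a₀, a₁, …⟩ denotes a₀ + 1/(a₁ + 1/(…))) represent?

311/4

a_0 = 77: 77/1
a_1 = 1: 78/1
a_2 = 3: 311/4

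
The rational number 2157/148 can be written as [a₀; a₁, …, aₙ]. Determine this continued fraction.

[14; 1, 1, 2, 1, 6, 3]

Repeatedly divide and take the remainder:
2157 ÷ 148 → quotient 14, remainder 85
148 ÷ 85 → quotient 1, remainder 63
85 ÷ 63 → quotient 1, remainder 22
63 ÷ 22 → quotient 2, remainder 19
22 ÷ 19 → quotient 1, remainder 3
19 ÷ 3 → quotient 6, remainder 1
3 ÷ 1 → quotient 3, remainder 0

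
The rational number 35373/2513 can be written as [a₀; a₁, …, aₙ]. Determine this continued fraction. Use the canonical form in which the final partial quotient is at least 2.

35373 ÷ 2513 → quotient 14, remainder 191
2513 ÷ 191 → quotient 13, remainder 30
191 ÷ 30 → quotient 6, remainder 11
30 ÷ 11 → quotient 2, remainder 8
11 ÷ 8 → quotient 1, remainder 3
8 ÷ 3 → quotient 2, remainder 2
3 ÷ 2 → quotient 1, remainder 1
2 ÷ 1 → quotient 2, remainder 0

[14; 13, 6, 2, 1, 2, 1, 2]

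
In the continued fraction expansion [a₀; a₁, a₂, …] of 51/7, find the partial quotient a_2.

2

Apply division with remainder until the remainder is 0:
⌊51/7⌋ = 7, remainder 2
⌊7/2⌋ = 3, remainder 1
⌊2/1⌋ = 2, remainder 0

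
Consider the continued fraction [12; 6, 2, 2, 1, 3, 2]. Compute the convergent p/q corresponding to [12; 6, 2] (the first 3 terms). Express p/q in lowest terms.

158/13

Start with 2.
6 + 1/(2/1) = 6 + 1/2 = 13/2
12 + 1/(13/2) = 12 + 2/13 = 158/13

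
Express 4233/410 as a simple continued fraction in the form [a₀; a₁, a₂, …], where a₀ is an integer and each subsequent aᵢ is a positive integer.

[10; 3, 12, 11]

Apply division with remainder until the remainder is 0:
⌊4233/410⌋ = 10, remainder 133
⌊410/133⌋ = 3, remainder 11
⌊133/11⌋ = 12, remainder 1
⌊11/1⌋ = 11, remainder 0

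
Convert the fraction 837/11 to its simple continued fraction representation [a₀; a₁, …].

[76; 11]

Run the Euclidean algorithm, recording each quotient:
⌊837/11⌋ = 76, remainder 1
⌊11/1⌋ = 11, remainder 0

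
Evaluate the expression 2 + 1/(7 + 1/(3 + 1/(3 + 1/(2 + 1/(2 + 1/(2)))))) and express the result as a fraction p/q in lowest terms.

2107/986

Start with 2.
2 + 1/(2/1) = 2 + 1/2 = 5/2
2 + 1/(5/2) = 2 + 2/5 = 12/5
3 + 1/(12/5) = 3 + 5/12 = 41/12
3 + 1/(41/12) = 3 + 12/41 = 135/41
7 + 1/(135/41) = 7 + 41/135 = 986/135
2 + 1/(986/135) = 2 + 135/986 = 2107/986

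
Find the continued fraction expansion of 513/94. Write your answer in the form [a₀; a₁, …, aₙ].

⌊513/94⌋ = 5, remainder 43
⌊94/43⌋ = 2, remainder 8
⌊43/8⌋ = 5, remainder 3
⌊8/3⌋ = 2, remainder 2
⌊3/2⌋ = 1, remainder 1
⌊2/1⌋ = 2, remainder 0

[5; 2, 5, 2, 1, 2]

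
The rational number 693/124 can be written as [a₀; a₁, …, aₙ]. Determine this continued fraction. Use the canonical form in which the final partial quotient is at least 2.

Repeatedly divide and take the remainder:
⌊693/124⌋ = 5, remainder 73
⌊124/73⌋ = 1, remainder 51
⌊73/51⌋ = 1, remainder 22
⌊51/22⌋ = 2, remainder 7
⌊22/7⌋ = 3, remainder 1
⌊7/1⌋ = 7, remainder 0

[5; 1, 1, 2, 3, 7]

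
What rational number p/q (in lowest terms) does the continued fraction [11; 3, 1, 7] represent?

349/31

Compute successive convergents:
a_0 = 11: 11/1
a_1 = 3: 34/3
a_2 = 1: 45/4
a_3 = 7: 349/31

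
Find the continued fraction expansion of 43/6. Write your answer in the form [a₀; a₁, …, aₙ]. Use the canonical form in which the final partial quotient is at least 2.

[7; 6]

⌊43/6⌋ = 7, remainder 1
⌊6/1⌋ = 6, remainder 0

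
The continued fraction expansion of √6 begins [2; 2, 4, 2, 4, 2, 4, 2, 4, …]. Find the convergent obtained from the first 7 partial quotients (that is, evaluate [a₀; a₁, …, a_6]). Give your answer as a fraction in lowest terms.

2158/881

Build up convergents one term at a time:
a_0 = 2: 2/1
a_1 = 2: 5/2
a_2 = 4: 22/9
a_3 = 2: 49/20
a_4 = 4: 218/89
a_5 = 2: 485/198
a_6 = 4: 2158/881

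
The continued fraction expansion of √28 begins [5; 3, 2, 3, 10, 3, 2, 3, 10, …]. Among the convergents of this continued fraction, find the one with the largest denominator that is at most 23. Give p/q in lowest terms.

37/7

a_0 = 5: 5/1  (≤ bound)
a_1 = 3: 16/3  (≤ bound)
a_2 = 2: 37/7  (≤ bound)
a_3 = 3: 127/24  (> 23, stop)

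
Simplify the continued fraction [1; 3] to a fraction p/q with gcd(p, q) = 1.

4/3

Start with 3.
1 + 1/(3/1) = 1 + 1/3 = 4/3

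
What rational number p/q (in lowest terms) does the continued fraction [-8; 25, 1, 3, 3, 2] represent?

-6154/773

a_0 = -8: -8/1
a_1 = 25: -199/25
a_2 = 1: -207/26
a_3 = 3: -820/103
a_4 = 3: -2667/335
a_5 = 2: -6154/773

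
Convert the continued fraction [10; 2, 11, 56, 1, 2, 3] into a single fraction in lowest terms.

Use the convergent recurrence hₖ = aₖ·hₖ₋₁ + hₖ₋₂ (and likewise for the denominators kₖ):
a_0 = 10: 10/1
a_1 = 2: 21/2
a_2 = 11: 241/23
a_3 = 56: 13517/1290
a_4 = 1: 13758/1313
a_5 = 2: 41033/3916
a_6 = 3: 136857/13061

136857/13061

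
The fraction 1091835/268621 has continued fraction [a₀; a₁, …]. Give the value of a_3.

13

Run the Euclidean algorithm, recording each quotient:
⌊1091835/268621⌋ = 4, remainder 17351
⌊268621/17351⌋ = 15, remainder 8356
⌊17351/8356⌋ = 2, remainder 639
⌊8356/639⌋ = 13, remainder 49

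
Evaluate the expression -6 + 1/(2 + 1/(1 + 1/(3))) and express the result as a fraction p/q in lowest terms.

a_0 = -6: -6/1
a_1 = 2: -11/2
a_2 = 1: -17/3
a_3 = 3: -62/11

-62/11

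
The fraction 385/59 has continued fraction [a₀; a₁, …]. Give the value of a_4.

Apply division with remainder until the remainder is 0:
385 ÷ 59 → quotient 6, remainder 31
59 ÷ 31 → quotient 1, remainder 28
31 ÷ 28 → quotient 1, remainder 3
28 ÷ 3 → quotient 9, remainder 1
3 ÷ 1 → quotient 3, remainder 0

3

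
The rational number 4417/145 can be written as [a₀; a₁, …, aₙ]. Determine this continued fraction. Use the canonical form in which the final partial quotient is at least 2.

[30; 2, 6, 11]

⌊4417/145⌋ = 30, remainder 67
⌊145/67⌋ = 2, remainder 11
⌊67/11⌋ = 6, remainder 1
⌊11/1⌋ = 11, remainder 0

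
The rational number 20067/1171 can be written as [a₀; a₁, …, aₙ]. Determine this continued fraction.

[17; 7, 3, 7, 3, 2]

Repeatedly divide and take the remainder:
20067 ÷ 1171 → quotient 17, remainder 160
1171 ÷ 160 → quotient 7, remainder 51
160 ÷ 51 → quotient 3, remainder 7
51 ÷ 7 → quotient 7, remainder 2
7 ÷ 2 → quotient 3, remainder 1
2 ÷ 1 → quotient 2, remainder 0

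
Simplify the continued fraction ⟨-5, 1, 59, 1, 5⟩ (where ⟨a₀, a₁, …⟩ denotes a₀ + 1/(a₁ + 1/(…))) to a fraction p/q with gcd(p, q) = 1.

-1466/365

a_0 = -5: -5/1
a_1 = 1: -4/1
a_2 = 59: -241/60
a_3 = 1: -245/61
a_4 = 5: -1466/365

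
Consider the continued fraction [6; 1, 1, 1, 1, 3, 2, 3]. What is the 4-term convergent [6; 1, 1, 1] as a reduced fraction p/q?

a_0 = 6: 6/1
a_1 = 1: 7/1
a_2 = 1: 13/2
a_3 = 1: 20/3

20/3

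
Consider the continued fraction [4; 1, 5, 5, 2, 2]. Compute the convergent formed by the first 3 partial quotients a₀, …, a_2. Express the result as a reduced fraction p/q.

29/6

Start with 5.
1 + 1/(5/1) = 1 + 1/5 = 6/5
4 + 1/(6/5) = 4 + 5/6 = 29/6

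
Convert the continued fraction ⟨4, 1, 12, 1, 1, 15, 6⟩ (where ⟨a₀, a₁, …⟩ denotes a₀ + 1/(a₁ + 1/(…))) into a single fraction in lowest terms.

12517/2541

Start with 6.
15 + 1/(6/1) = 15 + 1/6 = 91/6
1 + 1/(91/6) = 1 + 6/91 = 97/91
1 + 1/(97/91) = 1 + 91/97 = 188/97
12 + 1/(188/97) = 12 + 97/188 = 2353/188
1 + 1/(2353/188) = 1 + 188/2353 = 2541/2353
4 + 1/(2541/2353) = 4 + 2353/2541 = 12517/2541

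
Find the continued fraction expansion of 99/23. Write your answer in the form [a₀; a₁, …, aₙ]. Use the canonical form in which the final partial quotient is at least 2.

[4; 3, 3, 2]

99 ÷ 23 → quotient 4, remainder 7
23 ÷ 7 → quotient 3, remainder 2
7 ÷ 2 → quotient 3, remainder 1
2 ÷ 1 → quotient 2, remainder 0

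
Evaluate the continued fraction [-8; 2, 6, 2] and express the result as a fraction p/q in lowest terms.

Collapse the nested fraction from the inside out:
Start with 2.
6 + 1/(2/1) = 6 + 1/2 = 13/2
2 + 1/(13/2) = 2 + 2/13 = 28/13
-8 + 1/(28/13) = -8 + 13/28 = -211/28

-211/28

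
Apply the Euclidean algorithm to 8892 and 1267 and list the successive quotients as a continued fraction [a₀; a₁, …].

[7; 55, 11, 2]

⌊8892/1267⌋ = 7, remainder 23
⌊1267/23⌋ = 55, remainder 2
⌊23/2⌋ = 11, remainder 1
⌊2/1⌋ = 2, remainder 0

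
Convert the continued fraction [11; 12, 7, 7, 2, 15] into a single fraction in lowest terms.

Starting at the tail and folding back:
Start with 15.
2 + 1/(15/1) = 2 + 1/15 = 31/15
7 + 1/(31/15) = 7 + 15/31 = 232/31
7 + 1/(232/31) = 7 + 31/232 = 1655/232
12 + 1/(1655/232) = 12 + 232/1655 = 20092/1655
11 + 1/(20092/1655) = 11 + 1655/20092 = 222667/20092

222667/20092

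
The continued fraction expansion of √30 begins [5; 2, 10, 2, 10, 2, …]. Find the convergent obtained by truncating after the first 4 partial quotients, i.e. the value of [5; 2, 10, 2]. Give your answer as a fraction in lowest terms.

Start with 2.
10 + 1/(2/1) = 10 + 1/2 = 21/2
2 + 1/(21/2) = 2 + 2/21 = 44/21
5 + 1/(44/21) = 5 + 21/44 = 241/44

241/44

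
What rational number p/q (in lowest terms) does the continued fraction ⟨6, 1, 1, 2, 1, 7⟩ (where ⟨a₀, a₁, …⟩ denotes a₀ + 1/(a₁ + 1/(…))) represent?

355/54

Compute successive convergents:
a_0 = 6: 6/1
a_1 = 1: 7/1
a_2 = 1: 13/2
a_3 = 2: 33/5
a_4 = 1: 46/7
a_5 = 7: 355/54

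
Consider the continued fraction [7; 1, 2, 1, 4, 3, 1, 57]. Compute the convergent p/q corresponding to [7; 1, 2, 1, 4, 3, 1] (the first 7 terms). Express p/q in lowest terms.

619/80

Start with 1.
3 + 1/(1/1) = 3 + 1/1 = 4/1
4 + 1/(4/1) = 4 + 1/4 = 17/4
1 + 1/(17/4) = 1 + 4/17 = 21/17
2 + 1/(21/17) = 2 + 17/21 = 59/21
1 + 1/(59/21) = 1 + 21/59 = 80/59
7 + 1/(80/59) = 7 + 59/80 = 619/80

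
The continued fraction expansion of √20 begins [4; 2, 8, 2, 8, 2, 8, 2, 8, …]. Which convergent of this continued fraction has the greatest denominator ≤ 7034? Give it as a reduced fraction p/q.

List convergents until the denominator exceeds the bound:
a_0 = 4: 4/1  (≤ bound)
a_1 = 2: 9/2  (≤ bound)
a_2 = 8: 76/17  (≤ bound)
a_3 = 2: 161/36  (≤ bound)
a_4 = 8: 1364/305  (≤ bound)
a_5 = 2: 2889/646  (≤ bound)
a_6 = 8: 24476/5473  (≤ bound)
a_7 = 2: 51841/11592  (> 7034, stop)

24476/5473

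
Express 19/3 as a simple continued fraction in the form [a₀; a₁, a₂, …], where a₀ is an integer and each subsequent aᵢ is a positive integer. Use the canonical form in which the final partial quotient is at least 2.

Repeatedly divide and take the remainder:
19 ÷ 3 → quotient 6, remainder 1
3 ÷ 1 → quotient 3, remainder 0

[6; 3]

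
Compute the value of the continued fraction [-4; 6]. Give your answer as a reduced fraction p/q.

Work from the innermost term outward:
Start with 6.
-4 + 1/(6/1) = -4 + 1/6 = -23/6

-23/6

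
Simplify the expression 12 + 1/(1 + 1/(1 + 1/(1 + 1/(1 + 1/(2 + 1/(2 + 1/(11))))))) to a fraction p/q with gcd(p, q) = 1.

4465/354

Start with 11.
2 + 1/(11/1) = 2 + 1/11 = 23/11
2 + 1/(23/11) = 2 + 11/23 = 57/23
1 + 1/(57/23) = 1 + 23/57 = 80/57
1 + 1/(80/57) = 1 + 57/80 = 137/80
1 + 1/(137/80) = 1 + 80/137 = 217/137
1 + 1/(217/137) = 1 + 137/217 = 354/217
12 + 1/(354/217) = 12 + 217/354 = 4465/354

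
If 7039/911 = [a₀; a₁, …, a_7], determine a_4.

1

Run the Euclidean algorithm, recording each quotient:
7039 ÷ 911 → quotient 7, remainder 662
911 ÷ 662 → quotient 1, remainder 249
662 ÷ 249 → quotient 2, remainder 164
249 ÷ 164 → quotient 1, remainder 85
164 ÷ 85 → quotient 1, remainder 79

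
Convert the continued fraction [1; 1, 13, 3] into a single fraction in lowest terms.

83/43

Start with 3.
13 + 1/(3/1) = 13 + 1/3 = 40/3
1 + 1/(40/3) = 1 + 3/40 = 43/40
1 + 1/(43/40) = 1 + 40/43 = 83/43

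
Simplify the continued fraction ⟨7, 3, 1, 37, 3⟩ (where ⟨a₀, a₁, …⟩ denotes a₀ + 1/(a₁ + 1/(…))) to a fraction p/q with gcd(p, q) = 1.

3314/457

Compute successive convergents:
a_0 = 7: 7/1
a_1 = 3: 22/3
a_2 = 1: 29/4
a_3 = 37: 1095/151
a_4 = 3: 3314/457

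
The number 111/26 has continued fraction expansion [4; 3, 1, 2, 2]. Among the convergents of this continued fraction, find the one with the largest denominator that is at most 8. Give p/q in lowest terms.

17/4

List convergents until the denominator exceeds the bound:
a_0 = 4: 4/1  (≤ bound)
a_1 = 3: 13/3  (≤ bound)
a_2 = 1: 17/4  (≤ bound)
a_3 = 2: 47/11  (> 8, stop)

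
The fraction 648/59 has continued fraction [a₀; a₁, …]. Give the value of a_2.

⌊648/59⌋ = 10, remainder 58
⌊59/58⌋ = 1, remainder 1
⌊58/1⌋ = 58, remainder 0

58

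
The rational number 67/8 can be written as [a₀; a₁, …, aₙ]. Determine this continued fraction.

⌊67/8⌋ = 8, remainder 3
⌊8/3⌋ = 2, remainder 2
⌊3/2⌋ = 1, remainder 1
⌊2/1⌋ = 2, remainder 0

[8; 2, 1, 2]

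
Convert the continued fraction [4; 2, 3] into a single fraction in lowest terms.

31/7

Use the convergent recurrence hₖ = aₖ·hₖ₋₁ + hₖ₋₂ (and likewise for the denominators kₖ):
a_0 = 4: 4/1
a_1 = 2: 9/2
a_2 = 3: 31/7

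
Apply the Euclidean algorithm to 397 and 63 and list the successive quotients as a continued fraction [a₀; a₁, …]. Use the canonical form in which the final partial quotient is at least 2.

Repeatedly divide and take the remainder:
397 ÷ 63 → quotient 6, remainder 19
63 ÷ 19 → quotient 3, remainder 6
19 ÷ 6 → quotient 3, remainder 1
6 ÷ 1 → quotient 6, remainder 0

[6; 3, 3, 6]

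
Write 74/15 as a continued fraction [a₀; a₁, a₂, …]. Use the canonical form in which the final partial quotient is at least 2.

[4; 1, 14]

Run the Euclidean algorithm, recording each quotient:
⌊74/15⌋ = 4, remainder 14
⌊15/14⌋ = 1, remainder 1
⌊14/1⌋ = 14, remainder 0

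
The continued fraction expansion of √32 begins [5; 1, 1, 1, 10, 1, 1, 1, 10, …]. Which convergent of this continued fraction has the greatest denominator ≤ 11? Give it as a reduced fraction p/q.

a_0 = 5: 5/1  (≤ bound)
a_1 = 1: 6/1  (≤ bound)
a_2 = 1: 11/2  (≤ bound)
a_3 = 1: 17/3  (≤ bound)
a_4 = 10: 181/32  (> 11, stop)

17/3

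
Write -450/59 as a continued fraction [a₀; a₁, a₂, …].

[-8; 2, 1, 2, 7]

Run the Euclidean algorithm, recording each quotient:
-450 = -8·59 + 22, so a_0 = -8
59 = 2·22 + 15, so a_1 = 2
22 = 1·15 + 7, so a_2 = 1
15 = 2·7 + 1, so a_3 = 2
7 = 7·1 + 0, so a_4 = 7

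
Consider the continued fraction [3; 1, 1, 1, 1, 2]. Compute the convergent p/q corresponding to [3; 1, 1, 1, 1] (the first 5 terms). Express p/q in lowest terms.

18/5

Collapse the nested fraction from the inside out:
Start with 1.
1 + 1/(1/1) = 1 + 1/1 = 2/1
1 + 1/(2/1) = 1 + 1/2 = 3/2
1 + 1/(3/2) = 1 + 2/3 = 5/3
3 + 1/(5/3) = 3 + 3/5 = 18/5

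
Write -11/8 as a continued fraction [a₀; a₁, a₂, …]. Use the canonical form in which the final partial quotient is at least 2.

[-2; 1, 1, 1, 2]

Apply division with remainder until the remainder is 0:
⌊-11/8⌋ = -2, remainder 5
⌊8/5⌋ = 1, remainder 3
⌊5/3⌋ = 1, remainder 2
⌊3/2⌋ = 1, remainder 1
⌊2/1⌋ = 2, remainder 0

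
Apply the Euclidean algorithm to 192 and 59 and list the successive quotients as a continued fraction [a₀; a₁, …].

[3; 3, 1, 14]

Repeatedly divide and take the remainder:
192 ÷ 59 → quotient 3, remainder 15
59 ÷ 15 → quotient 3, remainder 14
15 ÷ 14 → quotient 1, remainder 1
14 ÷ 1 → quotient 14, remainder 0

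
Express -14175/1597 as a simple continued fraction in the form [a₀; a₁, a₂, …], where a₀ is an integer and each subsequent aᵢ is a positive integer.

⌊-14175/1597⌋ = -9, remainder 198
⌊1597/198⌋ = 8, remainder 13
⌊198/13⌋ = 15, remainder 3
⌊13/3⌋ = 4, remainder 1
⌊3/1⌋ = 3, remainder 0

[-9; 8, 15, 4, 3]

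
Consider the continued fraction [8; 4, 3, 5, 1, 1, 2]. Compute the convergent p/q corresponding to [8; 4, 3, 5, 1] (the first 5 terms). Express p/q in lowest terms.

675/82

Use the convergent recurrence hₖ = aₖ·hₖ₋₁ + hₖ₋₂ (and likewise for the denominators kₖ):
a_0 = 8: 8/1
a_1 = 4: 33/4
a_2 = 3: 107/13
a_3 = 5: 568/69
a_4 = 1: 675/82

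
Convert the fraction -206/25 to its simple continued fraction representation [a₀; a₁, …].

-206 = -9·25 + 19, so a_0 = -9
25 = 1·19 + 6, so a_1 = 1
19 = 3·6 + 1, so a_2 = 3
6 = 6·1 + 0, so a_3 = 6

[-9; 1, 3, 6]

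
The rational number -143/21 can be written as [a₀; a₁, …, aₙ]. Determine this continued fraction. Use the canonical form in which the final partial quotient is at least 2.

-143 ÷ 21 → quotient -7, remainder 4
21 ÷ 4 → quotient 5, remainder 1
4 ÷ 1 → quotient 4, remainder 0

[-7; 5, 4]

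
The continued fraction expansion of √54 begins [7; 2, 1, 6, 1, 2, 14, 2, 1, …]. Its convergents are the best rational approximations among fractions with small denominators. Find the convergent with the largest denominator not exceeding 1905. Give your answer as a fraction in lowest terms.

6959/947

a_0 = 7: 7/1  (≤ bound)
a_1 = 2: 15/2  (≤ bound)
a_2 = 1: 22/3  (≤ bound)
a_3 = 6: 147/20  (≤ bound)
a_4 = 1: 169/23  (≤ bound)
a_5 = 2: 485/66  (≤ bound)
a_6 = 14: 6959/947  (≤ bound)
a_7 = 2: 14403/1960  (> 1905, stop)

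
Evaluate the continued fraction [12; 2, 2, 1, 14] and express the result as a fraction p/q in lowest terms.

1280/103

a_0 = 12: 12/1
a_1 = 2: 25/2
a_2 = 2: 62/5
a_3 = 1: 87/7
a_4 = 14: 1280/103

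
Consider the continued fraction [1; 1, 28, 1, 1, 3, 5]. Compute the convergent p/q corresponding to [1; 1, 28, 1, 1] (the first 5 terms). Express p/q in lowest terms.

116/59

Compute successive convergents:
a_0 = 1: 1/1
a_1 = 1: 2/1
a_2 = 28: 57/29
a_3 = 1: 59/30
a_4 = 1: 116/59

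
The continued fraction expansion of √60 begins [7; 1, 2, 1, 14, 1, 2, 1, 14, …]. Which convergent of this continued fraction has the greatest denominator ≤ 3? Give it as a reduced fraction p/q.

23/3

a_0 = 7: 7/1  (≤ bound)
a_1 = 1: 8/1  (≤ bound)
a_2 = 2: 23/3  (≤ bound)
a_3 = 1: 31/4  (> 3, stop)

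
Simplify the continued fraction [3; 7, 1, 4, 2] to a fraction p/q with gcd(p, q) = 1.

269/86

Start with 2.
4 + 1/(2/1) = 4 + 1/2 = 9/2
1 + 1/(9/2) = 1 + 2/9 = 11/9
7 + 1/(11/9) = 7 + 9/11 = 86/11
3 + 1/(86/11) = 3 + 11/86 = 269/86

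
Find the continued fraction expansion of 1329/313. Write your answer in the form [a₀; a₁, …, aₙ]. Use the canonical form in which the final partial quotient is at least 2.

[4; 4, 15, 2, 2]

Repeatedly divide and take the remainder:
1329 = 4·313 + 77, so a_0 = 4
313 = 4·77 + 5, so a_1 = 4
77 = 15·5 + 2, so a_2 = 15
5 = 2·2 + 1, so a_3 = 2
2 = 2·1 + 0, so a_4 = 2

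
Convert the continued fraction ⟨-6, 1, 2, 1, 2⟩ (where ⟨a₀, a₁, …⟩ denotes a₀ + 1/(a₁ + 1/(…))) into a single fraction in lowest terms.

-58/11

Collapse the nested fraction from the inside out:
Start with 2.
1 + 1/(2/1) = 1 + 1/2 = 3/2
2 + 1/(3/2) = 2 + 2/3 = 8/3
1 + 1/(8/3) = 1 + 3/8 = 11/8
-6 + 1/(11/8) = -6 + 8/11 = -58/11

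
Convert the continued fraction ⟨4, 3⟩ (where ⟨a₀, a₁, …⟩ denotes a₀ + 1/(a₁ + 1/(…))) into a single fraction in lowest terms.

13/3

Use the convergent recurrence hₖ = aₖ·hₖ₋₁ + hₖ₋₂ (and likewise for the denominators kₖ):
a_0 = 4: 4/1
a_1 = 3: 13/3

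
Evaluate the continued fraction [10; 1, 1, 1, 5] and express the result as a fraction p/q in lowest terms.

181/17

Build up convergents one term at a time:
a_0 = 10: 10/1
a_1 = 1: 11/1
a_2 = 1: 21/2
a_3 = 1: 32/3
a_4 = 5: 181/17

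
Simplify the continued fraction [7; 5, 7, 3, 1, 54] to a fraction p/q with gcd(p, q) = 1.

Collapse the nested fraction from the inside out:
Start with 54.
1 + 1/(54/1) = 1 + 1/54 = 55/54
3 + 1/(55/54) = 3 + 54/55 = 219/55
7 + 1/(219/55) = 7 + 55/219 = 1588/219
5 + 1/(1588/219) = 5 + 219/1588 = 8159/1588
7 + 1/(8159/1588) = 7 + 1588/8159 = 58701/8159

58701/8159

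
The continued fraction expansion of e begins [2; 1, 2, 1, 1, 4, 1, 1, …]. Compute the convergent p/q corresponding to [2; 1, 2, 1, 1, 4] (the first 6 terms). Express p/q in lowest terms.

87/32

a_0 = 2: 2/1
a_1 = 1: 3/1
a_2 = 2: 8/3
a_3 = 1: 11/4
a_4 = 1: 19/7
a_5 = 4: 87/32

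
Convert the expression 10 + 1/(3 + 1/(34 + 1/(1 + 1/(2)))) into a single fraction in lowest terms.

Start with 2.
1 + 1/(2/1) = 1 + 1/2 = 3/2
34 + 1/(3/2) = 34 + 2/3 = 104/3
3 + 1/(104/3) = 3 + 3/104 = 315/104
10 + 1/(315/104) = 10 + 104/315 = 3254/315

3254/315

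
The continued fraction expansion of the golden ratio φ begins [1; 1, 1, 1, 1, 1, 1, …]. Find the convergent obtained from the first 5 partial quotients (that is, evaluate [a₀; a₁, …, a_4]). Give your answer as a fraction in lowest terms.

Start with 1.
1 + 1/(1/1) = 1 + 1/1 = 2/1
1 + 1/(2/1) = 1 + 1/2 = 3/2
1 + 1/(3/2) = 1 + 2/3 = 5/3
1 + 1/(5/3) = 1 + 3/5 = 8/5

8/5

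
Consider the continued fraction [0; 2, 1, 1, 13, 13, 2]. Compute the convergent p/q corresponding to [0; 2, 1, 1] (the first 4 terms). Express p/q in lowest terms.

Starting at the tail and folding back:
Start with 1.
1 + 1/(1/1) = 1 + 1/1 = 2/1
2 + 1/(2/1) = 2 + 1/2 = 5/2
0 + 1/(5/2) = 0 + 2/5 = 2/5

2/5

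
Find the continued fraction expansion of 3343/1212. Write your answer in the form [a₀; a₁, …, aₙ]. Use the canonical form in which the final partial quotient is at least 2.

[2; 1, 3, 7, 3, 13]

Repeatedly divide and take the remainder:
3343 = 2·1212 + 919, so a_0 = 2
1212 = 1·919 + 293, so a_1 = 1
919 = 3·293 + 40, so a_2 = 3
293 = 7·40 + 13, so a_3 = 7
40 = 3·13 + 1, so a_4 = 3
13 = 13·1 + 0, so a_5 = 13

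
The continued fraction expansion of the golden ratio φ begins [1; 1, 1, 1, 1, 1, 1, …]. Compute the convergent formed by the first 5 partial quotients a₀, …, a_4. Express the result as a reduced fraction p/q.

a_0 = 1: 1/1
a_1 = 1: 2/1
a_2 = 1: 3/2
a_3 = 1: 5/3
a_4 = 1: 8/5

8/5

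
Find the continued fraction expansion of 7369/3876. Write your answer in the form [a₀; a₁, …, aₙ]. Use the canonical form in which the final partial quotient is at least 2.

Apply division with remainder until the remainder is 0:
7369 ÷ 3876 → quotient 1, remainder 3493
3876 ÷ 3493 → quotient 1, remainder 383
3493 ÷ 383 → quotient 9, remainder 46
383 ÷ 46 → quotient 8, remainder 15
46 ÷ 15 → quotient 3, remainder 1
15 ÷ 1 → quotient 15, remainder 0

[1; 1, 9, 8, 3, 15]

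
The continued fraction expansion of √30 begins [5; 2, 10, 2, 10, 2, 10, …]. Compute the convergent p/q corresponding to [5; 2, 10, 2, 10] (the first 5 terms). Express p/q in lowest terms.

2525/461

a_0 = 5: 5/1
a_1 = 2: 11/2
a_2 = 10: 115/21
a_3 = 2: 241/44
a_4 = 10: 2525/461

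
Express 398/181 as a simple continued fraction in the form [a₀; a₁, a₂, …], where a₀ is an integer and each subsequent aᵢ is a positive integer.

[2; 5, 36]

Apply division with remainder until the remainder is 0:
398 ÷ 181 → quotient 2, remainder 36
181 ÷ 36 → quotient 5, remainder 1
36 ÷ 1 → quotient 36, remainder 0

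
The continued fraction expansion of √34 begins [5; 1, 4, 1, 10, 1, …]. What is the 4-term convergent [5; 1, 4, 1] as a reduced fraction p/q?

Compute successive convergents:
a_0 = 5: 5/1
a_1 = 1: 6/1
a_2 = 4: 29/5
a_3 = 1: 35/6

35/6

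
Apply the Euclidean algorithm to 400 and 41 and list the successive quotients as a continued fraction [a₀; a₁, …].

[9; 1, 3, 10]

400 = 9·41 + 31, so a_0 = 9
41 = 1·31 + 10, so a_1 = 1
31 = 3·10 + 1, so a_2 = 3
10 = 10·1 + 0, so a_3 = 10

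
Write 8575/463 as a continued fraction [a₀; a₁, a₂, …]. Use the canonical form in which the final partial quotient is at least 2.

Run the Euclidean algorithm, recording each quotient:
8575 = 18·463 + 241, so a_0 = 18
463 = 1·241 + 222, so a_1 = 1
241 = 1·222 + 19, so a_2 = 1
222 = 11·19 + 13, so a_3 = 11
19 = 1·13 + 6, so a_4 = 1
13 = 2·6 + 1, so a_5 = 2
6 = 6·1 + 0, so a_6 = 6

[18; 1, 1, 11, 1, 2, 6]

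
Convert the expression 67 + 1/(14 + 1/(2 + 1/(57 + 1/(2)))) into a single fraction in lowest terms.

225553/3363

Start with 2.
57 + 1/(2/1) = 57 + 1/2 = 115/2
2 + 1/(115/2) = 2 + 2/115 = 232/115
14 + 1/(232/115) = 14 + 115/232 = 3363/232
67 + 1/(3363/232) = 67 + 232/3363 = 225553/3363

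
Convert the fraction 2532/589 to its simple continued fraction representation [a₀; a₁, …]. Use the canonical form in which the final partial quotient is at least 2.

[4; 3, 2, 1, 7, 1, 2, 2]

2532 = 4·589 + 176, so a_0 = 4
589 = 3·176 + 61, so a_1 = 3
176 = 2·61 + 54, so a_2 = 2
61 = 1·54 + 7, so a_3 = 1
54 = 7·7 + 5, so a_4 = 7
7 = 1·5 + 2, so a_5 = 1
5 = 2·2 + 1, so a_6 = 2
2 = 2·1 + 0, so a_7 = 2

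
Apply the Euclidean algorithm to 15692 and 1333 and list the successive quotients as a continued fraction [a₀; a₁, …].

[11; 1, 3, 2, 1, 1, 2, 23]

Apply division with remainder until the remainder is 0:
15692 ÷ 1333 → quotient 11, remainder 1029
1333 ÷ 1029 → quotient 1, remainder 304
1029 ÷ 304 → quotient 3, remainder 117
304 ÷ 117 → quotient 2, remainder 70
117 ÷ 70 → quotient 1, remainder 47
70 ÷ 47 → quotient 1, remainder 23
47 ÷ 23 → quotient 2, remainder 1
23 ÷ 1 → quotient 23, remainder 0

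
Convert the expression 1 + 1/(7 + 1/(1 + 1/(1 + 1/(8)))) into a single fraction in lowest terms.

Use the convergent recurrence hₖ = aₖ·hₖ₋₁ + hₖ₋₂ (and likewise for the denominators kₖ):
a_0 = 1: 1/1
a_1 = 7: 8/7
a_2 = 1: 9/8
a_3 = 1: 17/15
a_4 = 8: 145/128

145/128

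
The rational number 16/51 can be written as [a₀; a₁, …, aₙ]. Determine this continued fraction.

[0; 3, 5, 3]

16 ÷ 51 → quotient 0, remainder 16
51 ÷ 16 → quotient 3, remainder 3
16 ÷ 3 → quotient 5, remainder 1
3 ÷ 1 → quotient 3, remainder 0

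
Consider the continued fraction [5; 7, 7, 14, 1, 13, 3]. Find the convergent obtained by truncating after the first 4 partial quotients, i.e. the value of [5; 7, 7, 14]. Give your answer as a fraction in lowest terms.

3634/707

Start with 14.
7 + 1/(14/1) = 7 + 1/14 = 99/14
7 + 1/(99/14) = 7 + 14/99 = 707/99
5 + 1/(707/99) = 5 + 99/707 = 3634/707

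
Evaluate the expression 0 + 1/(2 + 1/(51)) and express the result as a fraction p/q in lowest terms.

a_0 = 0: 0/1
a_1 = 2: 1/2
a_2 = 51: 51/103

51/103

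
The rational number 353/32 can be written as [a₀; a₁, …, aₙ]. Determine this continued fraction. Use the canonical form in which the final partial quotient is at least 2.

[11; 32]

Repeatedly divide and take the remainder:
353 = 11·32 + 1, so a_0 = 11
32 = 32·1 + 0, so a_1 = 32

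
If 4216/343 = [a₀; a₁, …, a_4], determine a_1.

3

4216 = 12·343 + 100, so a_0 = 12
343 = 3·100 + 43, so a_1 = 3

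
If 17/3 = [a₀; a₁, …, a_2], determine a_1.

Repeatedly divide and take the remainder:
⌊17/3⌋ = 5, remainder 2
⌊3/2⌋ = 1, remainder 1

1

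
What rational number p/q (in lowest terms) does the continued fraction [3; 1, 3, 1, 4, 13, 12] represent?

14515/3828

Start with 12.
13 + 1/(12/1) = 13 + 1/12 = 157/12
4 + 1/(157/12) = 4 + 12/157 = 640/157
1 + 1/(640/157) = 1 + 157/640 = 797/640
3 + 1/(797/640) = 3 + 640/797 = 3031/797
1 + 1/(3031/797) = 1 + 797/3031 = 3828/3031
3 + 1/(3828/3031) = 3 + 3031/3828 = 14515/3828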